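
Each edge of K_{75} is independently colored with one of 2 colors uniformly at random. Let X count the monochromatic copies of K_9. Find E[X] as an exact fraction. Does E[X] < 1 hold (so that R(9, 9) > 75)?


E[X] = C(75, 9) · 2^{1 − 36} = 125595622175 · 2^{−35} = 125595622175/34359738368.
As a reduced fraction: E[X] = 125595622175/34359738368 ≈ 3.6553.
Is E[X] < 1? NO.
Since E[X] ≥ 1, the first-moment bound is inconclusive at n = 75; it does NOT by itself certify R(9, 9) > 75.

E[X] = 125595622175/34359738368 ≈ 3.6553; E[X] ≥ 1; first-moment method inconclusive here.


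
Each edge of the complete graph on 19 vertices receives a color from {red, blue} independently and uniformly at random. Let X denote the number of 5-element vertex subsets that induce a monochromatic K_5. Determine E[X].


Let X = Σ_S X_S over the C(19, 5) = 11628 subsets S of size 5, where X_S = 1 if the K_5 on S is monochromatic.
For a fixed S, the K_5 on S has C(5, 2) = 10 edges. P[all 10 edges red] = (1/2)^10, and likewise for blue, so P[monochromatic] = 2·(1/2)^10 = 2^{1 − 10} = 1/512.
Summing: E[X] = C(19, 5) · 2^{1 − 10} = 11628 · 1/512 = 2907/128.
Numerically: E[X] ≈ 22.710938.

E[X] = C(19,5)·2^(1−C(5,2)) = 2907/128 ≈ 22.710938.


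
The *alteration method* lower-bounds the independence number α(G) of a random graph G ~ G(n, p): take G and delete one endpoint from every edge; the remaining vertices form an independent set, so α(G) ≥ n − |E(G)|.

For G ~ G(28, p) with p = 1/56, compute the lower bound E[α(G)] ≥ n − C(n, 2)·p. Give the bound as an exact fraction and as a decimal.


E[|E(G)|] = C(28, 2)·p = 378 · (1/56) = 27/4.
E[α(G)] ≥ n − E[|E(G)|] = 28 − 27/4 = 85/4.
Numerically: ≈ 21.2500.
(This is only a lower bound; the true E[α(G)] may be larger.)

E[α(G)] ≥ 85/4 ≈ 21.2500.


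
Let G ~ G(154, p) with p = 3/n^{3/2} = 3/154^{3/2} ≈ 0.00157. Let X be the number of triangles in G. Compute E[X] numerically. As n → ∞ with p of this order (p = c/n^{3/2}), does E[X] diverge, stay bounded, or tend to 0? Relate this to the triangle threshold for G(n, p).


Number of potential triangles: C(154, 3) = 596904.
Each occurs with probability p³ ≈ (0.00157)³ ≈ 3.868303e-09.
By linearity: E[X] = C(154, 3)·p³ ≈ 596904 · 3.868303e-09 ≈ 0.0023.
Since α = 3/2 > 1, p = c/n^{3/2} = o(1/n) is below the triangle threshold p ~ 1/n. Asymptotically E[X] ~ (c³/6)·n^{3(1−α)} = (3³/6)·n^{-1.5} → 0, so by Markov's inequality G has no triangles w.h.p.

E[X] ≈ 0.0023; in regime p = Θ(1/n^{3/2}) E[X] tends to 0 (below the triangle threshold p ~ 1/n).


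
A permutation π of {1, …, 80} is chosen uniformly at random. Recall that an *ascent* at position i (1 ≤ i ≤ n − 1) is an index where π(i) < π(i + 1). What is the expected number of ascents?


Write X = Σ X_I over i = 1, …, 79, with X_I the indicator of one ascent.
There are 79 indicators.
For each fixed i, the pair (π(i), π(i+1)) is a uniformly random ordered pair of distinct values from {1, …, 80}; by symmetry P[π(i) < π(i+1)] = 1/2.
By linearity: E[X] = 79 · (1/2) = (80 − 1) · (1/2) = 79/2 ≈ 39.500.

E[X] = 79/2 = 39.500.


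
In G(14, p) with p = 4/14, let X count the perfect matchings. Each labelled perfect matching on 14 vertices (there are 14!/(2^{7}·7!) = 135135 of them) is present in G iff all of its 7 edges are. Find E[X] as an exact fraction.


K_14 has 14!/(2^{7}·7!) = 135135 labelled perfect matchings.
For each such perfect matching H, let X_H = 1 if all 7 edges of H are present in G. Then P[X_H = 1] = p^{7} = (2/7)^{7} = 128/823543.
By linearity: E[X] = Σ_H E[X_H] = 135135 · p^{7} = 135135 · 128/823543 = 2471040/117649.
Numerically: E[X] ≈ 21.0035.

E[X] = 135135 · (2/7)^{7} = 2471040/117649 ≈ 21.0035.


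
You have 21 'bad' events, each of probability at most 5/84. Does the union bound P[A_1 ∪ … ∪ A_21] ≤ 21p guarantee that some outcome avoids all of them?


Union bound: P[∪_{i=1}^{21} A_i] ≤ Σ_i P[A_i] ≤ 21·p = 21·(5/84) = 5/4.
Numerically: 5/4 ≈ 1.2500.
Is 5/4 < 1? NO.
Since the bound 5/4 is ≥ 1, the union bound is uninformative here; it does NOT by itself certify existence.

21·p = 5/4 ≈ 1.2500; existence NOT certified by the union bound.


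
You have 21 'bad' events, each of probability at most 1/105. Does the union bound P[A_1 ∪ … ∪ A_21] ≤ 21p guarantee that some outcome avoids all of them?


Union bound: P[∪_{i=1}^{21} A_i] ≤ Σ_i P[A_i] ≤ 21·p = 21·(1/105) = 1/5.
Numerically: 1/5 ≈ 0.2000.
Is 1/5 < 1? YES.
Since P[∪ A_i] ≤ 1/5 < 1, the complement has P[∩ A_i^c] ≥ 1 − 1/5 = 4/5 > 0, so some outcome avoids every A_i.

21·p = 1/5 ≈ 0.2000; existence CERTIFIED by the union bound.


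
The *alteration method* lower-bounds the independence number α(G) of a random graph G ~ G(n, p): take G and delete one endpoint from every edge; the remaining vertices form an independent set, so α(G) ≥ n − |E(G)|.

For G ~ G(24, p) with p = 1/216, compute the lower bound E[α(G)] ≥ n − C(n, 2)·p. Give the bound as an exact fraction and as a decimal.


E[|E(G)|] = C(24, 2)·p = 276 · (1/216) = 23/18.
E[α(G)] ≥ n − E[|E(G)|] = 24 − 23/18 = 409/18.
Numerically: ≈ 22.72222.
(This is only a lower bound; the true E[α(G)] may be larger.)

E[α(G)] ≥ 409/18 ≈ 22.72222.


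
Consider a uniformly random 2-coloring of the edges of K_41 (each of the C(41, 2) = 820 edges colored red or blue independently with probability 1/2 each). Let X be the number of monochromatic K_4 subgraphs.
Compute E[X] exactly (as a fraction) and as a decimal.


Let X = Σ_S X_S over the C(41, 4) = 101270 subsets S of size 4, where X_S = 1 if the K_4 on S is monochromatic.
For a fixed S, the K_4 on S has C(4, 2) = 6 edges. P[all 6 edges red] = (1/2)^6, and likewise for blue, so P[monochromatic] = 2·(1/2)^6 = 2^{1 − 6} = 1/32.
Summing: E[X] = C(41, 4) · 2^{1 − 6} = 101270 · 1/32 = 50635/16.
Numerically: E[X] ≈ 3164.6875.

E[X] = C(41,4)·2^(1−C(4,2)) = 50635/16 ≈ 3164.6875.


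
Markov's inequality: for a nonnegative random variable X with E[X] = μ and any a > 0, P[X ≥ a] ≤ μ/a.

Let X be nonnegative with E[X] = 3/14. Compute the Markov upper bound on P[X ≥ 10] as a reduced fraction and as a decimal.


μ = E[X] = 3/14, a = 10.
Markov: P[X ≥ 10] ≤ μ/a = (3/14)/10 = 3/140.
Numerically: ≈ 0.021.
(Since a = 10 > μ = 0.214, the bound 3/140 is < 1 and informative.)

P[X ≥ 10] ≤ 3/140 ≈ 0.021.


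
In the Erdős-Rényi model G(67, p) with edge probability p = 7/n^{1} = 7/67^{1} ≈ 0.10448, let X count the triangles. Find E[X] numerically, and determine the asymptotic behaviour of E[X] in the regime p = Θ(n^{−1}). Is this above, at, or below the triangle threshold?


Number of potential triangles: C(67, 3) = 47905.
Each occurs with probability p³ ≈ (0.10448)³ ≈ 1.1404328e-03.
By linearity: E[X] = C(67, 3)·p³ ≈ 47905 · 1.1404328e-03 ≈ 54.63243.
Here α = 1, so p = 7/n is exactly at the triangle threshold p ~ 1/n. Asymptotically E[X] → c³/6 = 7³/6 = 343/6 ≈ 57.16667, a bounded constant. In this regime the triangle count is asymptotically Poisson(c³/6).

E[X] ≈ 54.63243; in regime p = Θ(1/n^{1}) E[X] stays bounded (at the triangle threshold p ~ 1/n).


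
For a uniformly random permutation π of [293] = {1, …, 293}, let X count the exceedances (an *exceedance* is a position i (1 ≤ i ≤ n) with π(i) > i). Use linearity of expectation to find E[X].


Write X = Σ_{i=1}^{293} X_i, where X_i = 1_{π(i) > i}.
For each fixed i, π(i) is uniform over {1, …, 293} (marginal of a uniform permutation), so P[π(i) > i] = (n − i)/n. Summing: Σ_{i=1}^{293} (n − i)/n = (0 + 1 + … + 292)/293 = 293(293 − 1)/(2·293) = (293 − 1)/2.
Hence E[X] = Σ_{i=1}^{293} (293 − i)/293 = 146 ≈ 146.000.

E[X] = 146 = 146.000.


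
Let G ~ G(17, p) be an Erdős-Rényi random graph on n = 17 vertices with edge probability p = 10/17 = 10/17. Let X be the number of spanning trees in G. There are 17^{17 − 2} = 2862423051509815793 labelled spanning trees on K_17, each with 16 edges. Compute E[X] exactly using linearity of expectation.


K_17 has 17^{17 − 2} = 2862423051509815793 labelled spanning trees.
For each such spanning tree H, let X_H = 1 if all 16 edges of H are present in G. Then P[X_H = 1] = p^{16} = (10/17)^{16} = 10000000000000000/48661191875666868481.
Summing the indicators: E[X] = Σ_H E[X_H] = 2862423051509815793 · p^{16} = 2862423051509815793 · 10000000000000000/48661191875666868481 = 10000000000000000/17.
Numerically: E[X] ≈ 5.88e+14.

E[X] = 2862423051509815793 · (10/17)^{16} = 10000000000000000/17 ≈ 5.88e+14.


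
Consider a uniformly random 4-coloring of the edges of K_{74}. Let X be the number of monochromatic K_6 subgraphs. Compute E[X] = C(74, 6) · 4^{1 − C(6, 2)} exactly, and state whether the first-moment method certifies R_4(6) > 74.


E[X] = C(74, 6) · 4^{1 − 15} = 185250786 · 4^{−14} = 185250786/268435456.
As a reduced fraction: E[X] = 92625393/134217728 ≈ 0.690.
Is E[X] < 1? YES.
Since E[X] < 1, there exists a 4-coloring of K_{74} with no monochromatic K_6; hence R_4(6) > 74.

E[X] = 92625393/134217728 ≈ 0.690; E[X] < 1, so R_4(6) > 74.


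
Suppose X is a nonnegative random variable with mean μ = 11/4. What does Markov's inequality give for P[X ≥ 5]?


μ = E[X] = 11/4, a = 5.
Markov: P[X ≥ 5] ≤ μ/a = (11/4)/5 = 11/20.
Numerically: ≈ 0.55000.
(Since a = 5 > μ = 2.75000, the bound 11/20 is < 1 and informative.)

P[X ≥ 5] ≤ 11/20 ≈ 0.55000.


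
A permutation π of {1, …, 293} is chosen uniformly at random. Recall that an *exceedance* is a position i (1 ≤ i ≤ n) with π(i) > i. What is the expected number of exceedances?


Write X = Σ_{i=1}^{293} X_i, where X_i = 1_{π(i) > i}.
For each fixed i, π(i) is uniform over {1, …, 293} (marginal of a uniform permutation), so P[π(i) > i] = (n − i)/n. Summing: Σ_{i=1}^{293} (n − i)/n = (0 + 1 + … + 292)/293 = 293(293 − 1)/(2·293) = (293 − 1)/2.
Hence E[X] = Σ_{i=1}^{293} (293 − i)/293 = 146 ≈ 146.00000.

E[X] = 146 = 146.00000.


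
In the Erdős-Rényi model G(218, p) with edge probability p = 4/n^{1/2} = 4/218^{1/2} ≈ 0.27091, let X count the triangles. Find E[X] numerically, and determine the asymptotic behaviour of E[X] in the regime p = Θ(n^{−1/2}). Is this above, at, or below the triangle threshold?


Number of potential triangles: C(218, 3) = 1703016.
Each occurs with probability p³ ≈ (0.27091)³ ≈ 1.9883610e-02.
By linearity: E[X] = C(218, 3)·p³ ≈ 1703016 · 1.9883610e-02 ≈ 33862.10576.
Since α = 1/2 < 1, p = c/n^{1/2} ≫ 1/n is above the triangle threshold p ~ 1/n. Asymptotically E[X] ~ (c³/6)·n^{3(1−α)} = (4³/6)·n^{1.5} → ∞; triangles are abundant w.h.p.

E[X] ≈ 33862.10576; in regime p = Θ(1/n^{1/2}) E[X] diverges (above the triangle threshold p ~ 1/n).


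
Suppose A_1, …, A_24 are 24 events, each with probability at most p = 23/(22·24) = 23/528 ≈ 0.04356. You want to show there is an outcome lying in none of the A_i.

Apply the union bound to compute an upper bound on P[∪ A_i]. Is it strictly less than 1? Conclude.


Union bound: P[∪_{i=1}^{24} A_i] ≤ Σ_i P[A_i] ≤ 24·p = 24·(23/528) = 23/22.
Numerically: 23/22 ≈ 1.04545.
Is 23/22 < 1? NO.
Since the bound 23/22 is ≥ 1, the union bound is uninformative here; it does NOT by itself certify existence.

24·p = 23/22 ≈ 1.04545; existence NOT certified by the union bound.


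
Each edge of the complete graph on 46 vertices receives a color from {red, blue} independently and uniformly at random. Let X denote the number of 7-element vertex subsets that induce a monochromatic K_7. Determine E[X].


Let X = Σ_S X_S over the C(46, 7) = 53524680 subsets S of size 7, where X_S = 1 if the K_7 on S is monochromatic.
For a fixed S, the K_7 on S has C(7, 2) = 21 edges. P[all 21 edges red] = (1/2)^21, and likewise for blue, so P[monochromatic] = 2·(1/2)^21 = 2^{1 − 21} = 1/1048576.
By linearity of expectation: E[X] = C(46, 7) · 2^{1 − 21} = 53524680 · 1/1048576 = 6690585/131072.
Numerically: E[X] ≈ 51.04511.

E[X] = C(46,7)·2^(1−C(7,2)) = 6690585/131072 ≈ 51.04511.


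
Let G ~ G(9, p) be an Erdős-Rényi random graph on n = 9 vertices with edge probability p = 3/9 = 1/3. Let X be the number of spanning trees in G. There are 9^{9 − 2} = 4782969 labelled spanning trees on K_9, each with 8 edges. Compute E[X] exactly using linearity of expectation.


K_9 has 9^{9 − 2} = 4782969 labelled spanning trees.
For each such spanning tree H, let X_H = 1 if all 8 edges of H are present in G. Then P[X_H = 1] = p^{8} = (1/3)^{8} = 1/6561.
By linearity of expectation: E[X] = Σ_H E[X_H] = 4782969 · p^{8} = 4782969 · 1/6561 = 729.
Numerically: E[X] ≈ 729.

E[X] = 4782969 · (1/3)^{8} = 729 ≈ 729.


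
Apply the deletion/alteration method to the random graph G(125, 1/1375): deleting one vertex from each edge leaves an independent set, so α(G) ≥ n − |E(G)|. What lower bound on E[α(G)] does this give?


E[|E(G)|] = C(125, 2)·p = 7750 · (1/1375) = 62/11.
E[α(G)] ≥ n − E[|E(G)|] = 125 − 62/11 = 1313/11.
Numerically: ≈ 119.363636.
(This is only a lower bound; the true E[α(G)] may be larger.)

E[α(G)] ≥ 1313/11 ≈ 119.363636.


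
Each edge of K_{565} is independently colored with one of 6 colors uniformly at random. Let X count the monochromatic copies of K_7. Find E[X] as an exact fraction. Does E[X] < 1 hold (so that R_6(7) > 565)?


E[X] = C(565, 7) · 6^{1 − 21} = 3513212521235560 · 6^{−20} = 3513212521235560/3656158440062976.
As a reduced fraction: E[X] = 439151565154445/457019805007872 ≈ 0.9609027.
Is E[X] < 1? YES.
Since E[X] < 1, there exists a 6-coloring of K_{565} with no monochromatic K_7; hence R_6(7) > 565.

E[X] = 439151565154445/457019805007872 ≈ 0.9609027; E[X] < 1, so R_6(7) > 565.


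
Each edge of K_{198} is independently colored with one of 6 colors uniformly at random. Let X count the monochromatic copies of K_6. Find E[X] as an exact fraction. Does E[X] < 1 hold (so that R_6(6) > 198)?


E[X] = C(198, 6) · 6^{1 − 15} = 77526225777 · 6^{−14} = 77526225777/78364164096.
As a reduced fraction: E[X] = 25842075259/26121388032 ≈ 0.9893071.
Is E[X] < 1? YES.
Since E[X] < 1, there exists a 6-coloring of K_{198} with no monochromatic K_6; hence R_6(6) > 198.

E[X] = 25842075259/26121388032 ≈ 0.9893071; E[X] < 1, so R_6(6) > 198.


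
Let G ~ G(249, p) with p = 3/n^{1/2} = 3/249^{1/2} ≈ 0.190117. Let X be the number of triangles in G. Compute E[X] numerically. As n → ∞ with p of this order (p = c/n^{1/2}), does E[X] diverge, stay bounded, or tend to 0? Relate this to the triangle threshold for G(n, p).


Number of potential triangles: C(249, 3) = 2542124.
Each occurs with probability p³ ≈ (0.190117)³ ≈ 6.87170874e-03.
By linearity: E[X] = C(249, 3)·p³ ≈ 2542124 · 6.87170874e-03 ≈ 17468.735711.
Since α = 1/2 < 1, p = c/n^{1/2} ≫ 1/n is above the triangle threshold p ~ 1/n. Asymptotically E[X] ~ (c³/6)·n^{3(1−α)} = (3³/6)·n^{1.5} → ∞; triangles are abundant w.h.p.

E[X] ≈ 17468.735711; in regime p = Θ(1/n^{1/2}) E[X] diverges (above the triangle threshold p ~ 1/n).


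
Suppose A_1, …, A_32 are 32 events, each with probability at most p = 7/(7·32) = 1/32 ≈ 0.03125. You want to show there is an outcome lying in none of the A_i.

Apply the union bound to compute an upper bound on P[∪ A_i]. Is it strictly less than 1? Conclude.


Union bound: P[∪_{i=1}^{32} A_i] ≤ Σ_i P[A_i] ≤ 32·p = 32·(1/32) = 1.
Numerically: 1 ≈ 1.00000.
Is 1 < 1? NO.
Since the bound 1 is ≥ 1, the union bound is uninformative here; it does NOT by itself certify existence.

32·p = 1 ≈ 1.00000; existence NOT certified by the union bound.


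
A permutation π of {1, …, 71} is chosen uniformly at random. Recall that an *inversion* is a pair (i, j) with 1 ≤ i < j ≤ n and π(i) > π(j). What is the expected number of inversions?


Write X = Σ X_I over the C(71, 2) = 2485 pairs i < j, with X_I the indicator of one inversion.
There are 2485 indicators.
For each fixed pair i < j, the values π(i) and π(j) are two distinct elements of {1, …, 71} in uniformly random order; by symmetry P[π(i) > π(j)] = 1/2.
By linearity: E[X] = 2485 · (1/2) = C(71, 2) · (1/2) = 2485/2 = 2485/2 ≈ 1242.5000.

E[X] = 2485/2 = 1242.5000.


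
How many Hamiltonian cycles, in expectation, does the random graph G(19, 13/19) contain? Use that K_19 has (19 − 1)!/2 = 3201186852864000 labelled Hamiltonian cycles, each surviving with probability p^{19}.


K_19 has (19 − 1)!/2 = 3201186852864000 labelled Hamiltonian cycles.
For each such Hamiltonian cycle H, let X_H = 1 if all 19 edges of H are present in G. Then P[X_H = 1] = p^{19} = (13/19)^{19} = 1461920290375446110677/1978419655660313589123979.
By linearity of expectation: E[X] = Σ_H E[X_H] = 3201186852864000 · p^{19} = 3201186852864000 · 1461920290375446110677/1978419655660313589123979 = 4679880013484999364018134658428928000/1978419655660313589123979.
Numerically: E[X] ≈ 2.3655e+12.

E[X] = 3201186852864000 · (13/19)^{19} = 4679880013484999364018134658428928000/1978419655660313589123979 ≈ 2.3655e+12.


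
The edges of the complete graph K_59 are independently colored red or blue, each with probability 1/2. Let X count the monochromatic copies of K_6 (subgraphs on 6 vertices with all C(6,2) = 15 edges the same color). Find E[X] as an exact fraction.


Let X = Σ_S X_S over the C(59, 6) = 45057474 subsets S of size 6, where X_S = 1 if the K_6 on S is monochromatic.
For a fixed S, the K_6 on S has C(6, 2) = 15 edges. P[all 15 edges red] = (1/2)^15, and likewise for blue, so P[monochromatic] = 2·(1/2)^15 = 2^{1 − 15} = 1/16384.
By linearity: E[X] = C(59, 6) · 2^{1 − 15} = 45057474 · 1/16384 = 22528737/8192.
Numerically: E[X] ≈ 2750.089966.

E[X] = C(59,6)·2^(1−C(6,2)) = 22528737/8192 ≈ 2750.089966.


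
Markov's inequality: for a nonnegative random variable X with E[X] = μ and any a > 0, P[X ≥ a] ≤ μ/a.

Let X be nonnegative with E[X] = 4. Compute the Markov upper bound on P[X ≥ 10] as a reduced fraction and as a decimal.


μ = E[X] = 4, a = 10.
Markov: P[X ≥ 10] ≤ μ/a = (4)/10 = 2/5.
Numerically: ≈ 0.40000.
(Since a = 10 > μ = 4.00000, the bound 2/5 is < 1 and informative.)

P[X ≥ 10] ≤ 2/5 ≈ 0.40000.


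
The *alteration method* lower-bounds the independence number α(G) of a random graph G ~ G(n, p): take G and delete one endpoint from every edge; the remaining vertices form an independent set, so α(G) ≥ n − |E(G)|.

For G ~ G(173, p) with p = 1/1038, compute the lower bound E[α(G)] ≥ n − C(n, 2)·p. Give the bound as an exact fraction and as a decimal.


E[|E(G)|] = C(173, 2)·p = 14878 · (1/1038) = 43/3.
E[α(G)] ≥ n − E[|E(G)|] = 173 − 43/3 = 476/3.
Numerically: ≈ 158.666667.
(This is only a lower bound; the true E[α(G)] may be larger.)

E[α(G)] ≥ 476/3 ≈ 158.666667.


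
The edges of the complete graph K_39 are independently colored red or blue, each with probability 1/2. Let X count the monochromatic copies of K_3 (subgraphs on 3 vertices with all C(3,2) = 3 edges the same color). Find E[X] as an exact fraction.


Let X = Σ_S X_S over the C(39, 3) = 9139 subsets S of size 3, where X_S = 1 if the K_3 on S is monochromatic.
For a fixed S, the K_3 on S has C(3, 2) = 3 edges. P[all 3 edges red] = (1/2)^3, and likewise for blue, so P[monochromatic] = 2·(1/2)^3 = 2^{1 − 3} = 1/4.
By linearity of expectation: E[X] = C(39, 3) · 2^{1 − 3} = 9139 · 1/4 = 9139/4.
Numerically: E[X] ≈ 2284.750000.

E[X] = C(39,3)·2^(1−C(3,2)) = 9139/4 ≈ 2284.750000.


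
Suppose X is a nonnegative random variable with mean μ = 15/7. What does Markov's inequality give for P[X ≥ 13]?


μ = E[X] = 15/7, a = 13.
Markov: P[X ≥ 13] ≤ μ/a = (15/7)/13 = 15/91.
Numerically: ≈ 0.164835.
(Since a = 13 > μ = 2.142857, the bound 15/91 is < 1 and informative.)

P[X ≥ 13] ≤ 15/91 ≈ 0.164835.


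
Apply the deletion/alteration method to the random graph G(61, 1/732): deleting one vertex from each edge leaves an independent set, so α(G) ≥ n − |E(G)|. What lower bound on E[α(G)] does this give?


E[|E(G)|] = C(61, 2)·p = 1830 · (1/732) = 5/2.
E[α(G)] ≥ n − E[|E(G)|] = 61 − 5/2 = 117/2.
Numerically: ≈ 58.500.
(This is only a lower bound; the true E[α(G)] may be larger.)

E[α(G)] ≥ 117/2 ≈ 58.500.


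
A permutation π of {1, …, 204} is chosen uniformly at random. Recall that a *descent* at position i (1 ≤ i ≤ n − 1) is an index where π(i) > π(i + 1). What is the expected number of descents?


Write X = Σ X_I over i = 1, …, 203, with X_I the indicator of one descent.
There are 203 indicators.
For each fixed i, the pair (π(i), π(i+1)) is a uniformly random ordered pair of distinct values from {1, …, 204}; by symmetry P[π(i) > π(i+1)] = 1/2.
By linearity: E[X] = 203 · (1/2) = (204 − 1) · (1/2) = 203/2 ≈ 101.500000.

E[X] = 203/2 = 101.500000.


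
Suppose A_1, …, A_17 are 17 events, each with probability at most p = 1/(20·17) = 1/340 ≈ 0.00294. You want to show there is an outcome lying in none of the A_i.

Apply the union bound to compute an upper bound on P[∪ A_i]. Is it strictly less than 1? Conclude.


Union bound: P[∪_{i=1}^{17} A_i] ≤ Σ_i P[A_i] ≤ 17·p = 17·(1/340) = 1/20.
Numerically: 1/20 ≈ 0.05000.
Is 1/20 < 1? YES.
Since P[∪ A_i] ≤ 1/20 < 1, the complement has P[∩ A_i^c] ≥ 1 − 1/20 = 19/20 > 0, so some outcome avoids every A_i.

17·p = 1/20 ≈ 0.05000; existence CERTIFIED by the union bound.


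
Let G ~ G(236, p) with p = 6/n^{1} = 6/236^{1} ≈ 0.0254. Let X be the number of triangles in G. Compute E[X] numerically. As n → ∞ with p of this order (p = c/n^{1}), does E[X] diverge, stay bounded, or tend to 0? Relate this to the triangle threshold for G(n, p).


Number of potential triangles: C(236, 3) = 2162940.
Each occurs with probability p³ ≈ (0.0254)³ ≈ 1.64330e-05.
By linearity: E[X] = C(236, 3)·p³ ≈ 2162940 · 1.64330e-05 ≈ 35.544.
Here α = 1, so p = 6/n is exactly at the triangle threshold p ~ 1/n. Asymptotically E[X] → c³/6 = 6³/6 = 36 ≈ 36.000, a bounded constant. In this regime the triangle count is asymptotically Poisson(c³/6).

E[X] ≈ 35.544; in regime p = Θ(1/n^{1}) E[X] stays bounded (at the triangle threshold p ~ 1/n).


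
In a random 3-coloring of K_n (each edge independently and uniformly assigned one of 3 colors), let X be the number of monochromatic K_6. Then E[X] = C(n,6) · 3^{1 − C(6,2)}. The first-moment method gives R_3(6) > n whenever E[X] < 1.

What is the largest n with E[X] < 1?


We need C(n, 6) · 3^{1 − 15} < 1, i.e. C(n, 6) < 3^{15 − 1} = 4782969.
Check values of n near the boundary:
  n = 39: C(39, 6) = 3262623; 3262623 < 4782969? YES
  n = 40: C(40, 6) = 3838380; 3838380 < 4782969? YES
  n = 41: C(41, 6) = 4496388; 4496388 < 4782969? YES
  n = 42: C(42, 6) = 5245786; 5245786 < 4782969? NO
The largest n with C(n, 6) < 4782969 is n = 41 (where E[X] = 1498796/1594323 ≈ 0.940083). Hence R_3(6) > 41, i.e. R_3(6) ≥ 42.

Largest n = 41; hence R_3(6) > 41.


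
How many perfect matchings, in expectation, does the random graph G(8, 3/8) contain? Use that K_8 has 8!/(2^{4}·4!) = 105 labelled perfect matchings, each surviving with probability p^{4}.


K_8 has 8!/(2^{4}·4!) = 105 labelled perfect matchings.
For each such perfect matching H, let X_H = 1 if all 4 edges of H are present in G. Then P[X_H = 1] = p^{4} = (3/8)^{4} = 81/4096.
Summing the indicators: E[X] = Σ_H E[X_H] = 105 · p^{4} = 105 · 81/4096 = 8505/4096.
Numerically: E[X] ≈ 2.0764.

E[X] = 105 · (3/8)^{4} = 8505/4096 ≈ 2.0764.


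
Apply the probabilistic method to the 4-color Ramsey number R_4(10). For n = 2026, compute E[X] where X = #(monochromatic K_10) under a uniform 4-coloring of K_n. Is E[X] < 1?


E[X] = C(2026, 10) · 4^{1 − 45} = 314029205130126398094885285 · 4^{−44} = 314029205130126398094885285/309485009821345068724781056.
As a reduced fraction: E[X] = 314029205130126398094885285/309485009821345068724781056 ≈ 1.0146831.
Is E[X] < 1? NO.
Since E[X] ≥ 1, the first-moment bound is inconclusive at n = 2026; it does NOT by itself certify R_4(10) > 2026.

E[X] = 314029205130126398094885285/309485009821345068724781056 ≈ 1.0146831; E[X] ≥ 1; first-moment method inconclusive here.


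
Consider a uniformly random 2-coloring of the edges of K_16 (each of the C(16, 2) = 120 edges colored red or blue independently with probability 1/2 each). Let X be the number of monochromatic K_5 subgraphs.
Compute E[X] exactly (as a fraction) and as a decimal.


Let X = Σ_S X_S over the C(16, 5) = 4368 subsets S of size 5, where X_S = 1 if the K_5 on S is monochromatic.
For a fixed S, the K_5 on S has C(5, 2) = 10 edges. P[all 10 edges red] = (1/2)^10, and likewise for blue, so P[monochromatic] = 2·(1/2)^10 = 2^{1 − 10} = 1/512.
By linearity: E[X] = C(16, 5) · 2^{1 − 10} = 4368 · 1/512 = 273/32.
Numerically: E[X] ≈ 8.531.

E[X] = C(16,5)·2^(1−C(5,2)) = 273/32 ≈ 8.531.


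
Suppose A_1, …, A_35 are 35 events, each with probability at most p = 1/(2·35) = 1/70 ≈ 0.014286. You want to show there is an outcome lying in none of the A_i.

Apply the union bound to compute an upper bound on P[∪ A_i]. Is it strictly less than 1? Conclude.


Union bound: P[∪_{i=1}^{35} A_i] ≤ Σ_i P[A_i] ≤ 35·p = 35·(1/70) = 1/2.
Numerically: 1/2 ≈ 0.500000.
Is 1/2 < 1? YES.
Since P[∪ A_i] ≤ 1/2 < 1, the complement has P[∩ A_i^c] ≥ 1 − 1/2 = 1/2 > 0, so some outcome avoids every A_i.

35·p = 1/2 ≈ 0.500000; existence CERTIFIED by the union bound.


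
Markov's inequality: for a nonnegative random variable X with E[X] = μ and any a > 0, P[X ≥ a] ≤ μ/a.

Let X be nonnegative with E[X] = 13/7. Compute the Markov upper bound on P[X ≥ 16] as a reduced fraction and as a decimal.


μ = E[X] = 13/7, a = 16.
Markov: P[X ≥ 16] ≤ μ/a = (13/7)/16 = 13/112.
Numerically: ≈ 0.116.
(Since a = 16 > μ = 1.857, the bound 13/112 is < 1 and informative.)

P[X ≥ 16] ≤ 13/112 ≈ 0.116.


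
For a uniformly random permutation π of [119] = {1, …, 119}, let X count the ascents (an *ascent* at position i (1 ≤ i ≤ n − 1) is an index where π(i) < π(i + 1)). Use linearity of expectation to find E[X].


Write X = Σ X_I over i = 1, …, 118, with X_I the indicator of one ascent.
There are 118 indicators.
For each fixed i, the pair (π(i), π(i+1)) is a uniformly random ordered pair of distinct values from {1, …, 119}; by symmetry P[π(i) < π(i+1)] = 1/2.
By linearity: E[X] = 118 · (1/2) = (119 − 1) · (1/2) = 59 ≈ 59.000000.

E[X] = 59 = 59.000000.


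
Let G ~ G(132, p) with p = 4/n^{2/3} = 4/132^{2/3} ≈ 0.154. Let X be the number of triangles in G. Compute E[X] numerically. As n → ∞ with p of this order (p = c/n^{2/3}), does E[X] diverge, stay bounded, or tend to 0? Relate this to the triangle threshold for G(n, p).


Number of potential triangles: C(132, 3) = 374660.
Each occurs with probability p³ ≈ (0.154)³ ≈ 3.67309e-03.
By linearity: E[X] = C(132, 3)·p³ ≈ 374660 · 3.67309e-03 ≈ 1376.162.
Since α = 2/3 < 1, p = c/n^{2/3} ≫ 1/n is above the triangle threshold p ~ 1/n. Asymptotically E[X] ~ (c³/6)·n^{3(1−α)} = (4³/6)·n^{1} → ∞; triangles are abundant w.h.p.

E[X] ≈ 1376.162; in regime p = Θ(1/n^{2/3}) E[X] diverges (above the triangle threshold p ~ 1/n).


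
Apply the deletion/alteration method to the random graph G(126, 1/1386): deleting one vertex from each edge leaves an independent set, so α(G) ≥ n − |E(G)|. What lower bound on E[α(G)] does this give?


E[|E(G)|] = C(126, 2)·p = 7875 · (1/1386) = 125/22.
E[α(G)] ≥ n − E[|E(G)|] = 126 − 125/22 = 2647/22.
Numerically: ≈ 120.31818.
(This is only a lower bound; the true E[α(G)] may be larger.)

E[α(G)] ≥ 2647/22 ≈ 120.31818.


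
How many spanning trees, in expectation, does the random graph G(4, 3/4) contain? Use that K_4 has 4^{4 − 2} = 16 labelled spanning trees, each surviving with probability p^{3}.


K_4 has 4^{4 − 2} = 16 labelled spanning trees.
For each such spanning tree H, let X_H = 1 if all 3 edges of H are present in G. Then P[X_H = 1] = p^{3} = (3/4)^{3} = 27/64.
By linearity: E[X] = Σ_H E[X_H] = 16 · p^{3} = 16 · 27/64 = 27/4.
Numerically: E[X] ≈ 6.75.

E[X] = 16 · (3/4)^{3} = 27/4 ≈ 6.75.


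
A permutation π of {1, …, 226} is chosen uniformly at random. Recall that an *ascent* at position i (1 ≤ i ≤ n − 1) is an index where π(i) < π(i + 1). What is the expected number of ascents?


Write X = Σ X_I over i = 1, …, 225, with X_I the indicator of one ascent.
There are 225 indicators.
For each fixed i, the pair (π(i), π(i+1)) is a uniformly random ordered pair of distinct values from {1, …, 226}; by symmetry P[π(i) < π(i+1)] = 1/2.
By linearity: E[X] = 225 · (1/2) = (226 − 1) · (1/2) = 225/2 ≈ 112.50000.

E[X] = 225/2 = 112.50000.


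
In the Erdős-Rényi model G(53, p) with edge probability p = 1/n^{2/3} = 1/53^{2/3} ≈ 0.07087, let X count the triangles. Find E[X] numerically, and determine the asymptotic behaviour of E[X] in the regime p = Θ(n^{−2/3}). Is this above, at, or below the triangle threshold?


Number of potential triangles: C(53, 3) = 23426.
Each occurs with probability p³ ≈ (0.07087)³ ≈ 3.559986e-04.
By linearity: E[X] = C(53, 3)·p³ ≈ 23426 · 3.559986e-04 ≈ 8.3396.
Since α = 2/3 < 1, p = c/n^{2/3} ≫ 1/n is above the triangle threshold p ~ 1/n. Asymptotically E[X] ~ (c³/6)·n^{3(1−α)} = (1³/6)·n^{1} → ∞; triangles are abundant w.h.p.

E[X] ≈ 8.3396; in regime p = Θ(1/n^{2/3}) E[X] diverges (above the triangle threshold p ~ 1/n).


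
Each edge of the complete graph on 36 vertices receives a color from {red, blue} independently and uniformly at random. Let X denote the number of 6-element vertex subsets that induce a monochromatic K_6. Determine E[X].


Let X = Σ_S X_S over the C(36, 6) = 1947792 subsets S of size 6, where X_S = 1 if the K_6 on S is monochromatic.
For a fixed S, the K_6 on S has C(6, 2) = 15 edges. P[all 15 edges red] = (1/2)^15, and likewise for blue, so P[monochromatic] = 2·(1/2)^15 = 2^{1 − 15} = 1/16384.
Summing: E[X] = C(36, 6) · 2^{1 − 15} = 1947792 · 1/16384 = 121737/1024.
Numerically: E[X] ≈ 118.883789.

E[X] = C(36,6)·2^(1−C(6,2)) = 121737/1024 ≈ 118.883789.


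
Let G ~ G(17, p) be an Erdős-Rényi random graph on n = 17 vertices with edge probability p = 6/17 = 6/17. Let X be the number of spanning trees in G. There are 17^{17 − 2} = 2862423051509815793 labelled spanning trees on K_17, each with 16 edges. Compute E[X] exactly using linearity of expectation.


K_17 has 17^{17 − 2} = 2862423051509815793 labelled spanning trees.
For each such spanning tree H, let X_H = 1 if all 16 edges of H are present in G. Then P[X_H = 1] = p^{16} = (6/17)^{16} = 2821109907456/48661191875666868481.
By linearity: E[X] = Σ_H E[X_H] = 2862423051509815793 · p^{16} = 2862423051509815793 · 2821109907456/48661191875666868481 = 2821109907456/17.
Numerically: E[X] ≈ 1.659e+11.

E[X] = 2862423051509815793 · (6/17)^{16} = 2821109907456/17 ≈ 1.659e+11.


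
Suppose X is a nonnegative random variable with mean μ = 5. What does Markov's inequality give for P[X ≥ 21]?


μ = E[X] = 5, a = 21.
Markov: P[X ≥ 21] ≤ μ/a = (5)/21 = 5/21.
Numerically: ≈ 0.2381.
(Since a = 21 > μ = 5.0000, the bound 5/21 is < 1 and informative.)

P[X ≥ 21] ≤ 5/21 ≈ 0.2381.


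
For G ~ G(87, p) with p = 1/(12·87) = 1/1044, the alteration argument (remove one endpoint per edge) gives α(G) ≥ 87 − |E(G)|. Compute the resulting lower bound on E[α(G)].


E[|E(G)|] = C(87, 2)·p = 3741 · (1/1044) = 43/12.
E[α(G)] ≥ n − E[|E(G)|] = 87 − 43/12 = 1001/12.
Numerically: ≈ 83.4167.
(This is only a lower bound; the true E[α(G)] may be larger.)

E[α(G)] ≥ 1001/12 ≈ 83.4167.


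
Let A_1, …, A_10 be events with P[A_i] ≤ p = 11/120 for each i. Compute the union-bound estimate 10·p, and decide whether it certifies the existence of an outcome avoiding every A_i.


Union bound: P[∪_{i=1}^{10} A_i] ≤ Σ_i P[A_i] ≤ 10·p = 10·(11/120) = 11/12.
Numerically: 11/12 ≈ 0.916667.
Is 11/12 < 1? YES.
Since P[∪ A_i] ≤ 11/12 < 1, the complement has P[∩ A_i^c] ≥ 1 − 11/12 = 1/12 > 0, so some outcome avoids every A_i.

10·p = 11/12 ≈ 0.916667; existence CERTIFIED by the union bound.


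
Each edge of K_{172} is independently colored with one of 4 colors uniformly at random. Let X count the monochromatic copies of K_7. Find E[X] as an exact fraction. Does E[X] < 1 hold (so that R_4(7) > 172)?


E[X] = C(172, 7) · 4^{1 − 21} = 780842580024 · 4^{−20} = 780842580024/1099511627776.
As a reduced fraction: E[X] = 97605322503/137438953472 ≈ 0.7101722.
Is E[X] < 1? YES.
Since E[X] < 1, there exists a 4-coloring of K_{172} with no monochromatic K_7; hence R_4(7) > 172.

E[X] = 97605322503/137438953472 ≈ 0.7101722; E[X] < 1, so R_4(7) > 172.


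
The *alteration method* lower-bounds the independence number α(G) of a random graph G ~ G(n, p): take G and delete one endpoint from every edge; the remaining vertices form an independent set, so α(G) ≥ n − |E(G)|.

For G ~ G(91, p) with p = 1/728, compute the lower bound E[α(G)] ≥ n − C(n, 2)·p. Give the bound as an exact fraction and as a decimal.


E[|E(G)|] = C(91, 2)·p = 4095 · (1/728) = 45/8.
E[α(G)] ≥ n − E[|E(G)|] = 91 − 45/8 = 683/8.
Numerically: ≈ 85.375000.
(This is only a lower bound; the true E[α(G)] may be larger.)

E[α(G)] ≥ 683/8 ≈ 85.375000.


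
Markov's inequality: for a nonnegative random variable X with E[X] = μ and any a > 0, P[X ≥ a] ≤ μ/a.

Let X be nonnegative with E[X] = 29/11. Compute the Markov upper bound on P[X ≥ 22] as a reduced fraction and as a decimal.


μ = E[X] = 29/11, a = 22.
Markov: P[X ≥ 22] ≤ μ/a = (29/11)/22 = 29/242.
Numerically: ≈ 0.119835.
(Since a = 22 > μ = 2.636364, the bound 29/242 is < 1 and informative.)

P[X ≥ 22] ≤ 29/242 ≈ 0.119835.


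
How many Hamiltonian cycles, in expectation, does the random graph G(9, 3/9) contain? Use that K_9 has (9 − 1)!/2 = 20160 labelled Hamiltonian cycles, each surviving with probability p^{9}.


K_9 has (9 − 1)!/2 = 20160 labelled Hamiltonian cycles.
For each such Hamiltonian cycle H, let X_H = 1 if all 9 edges of H are present in G. Then P[X_H = 1] = p^{9} = (1/3)^{9} = 1/19683.
By linearity: E[X] = Σ_H E[X_H] = 20160 · p^{9} = 20160 · 1/19683 = 2240/2187.
Numerically: E[X] ≈ 1.024.

E[X] = 20160 · (1/3)^{9} = 2240/2187 ≈ 1.024.


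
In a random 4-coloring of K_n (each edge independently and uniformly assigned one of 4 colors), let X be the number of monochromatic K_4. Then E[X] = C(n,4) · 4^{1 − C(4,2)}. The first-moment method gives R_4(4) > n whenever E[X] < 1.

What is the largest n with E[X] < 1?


We need C(n, 4) · 4^{1 − 6} < 1, i.e. C(n, 4) < 4^{6 − 1} = 1024.
Check values of n near the boundary:
  n = 10: C(10, 4) = 210; 210 < 1024? YES
  n = 11: C(11, 4) = 330; 330 < 1024? YES
  n = 12: C(12, 4) = 495; 495 < 1024? YES
  n = 13: C(13, 4) = 715; 715 < 1024? YES
  n = 14: C(14, 4) = 1001; 1001 < 1024? YES
  n = 15: C(15, 4) = 1365; 1365 < 1024? NO
  n = 16: C(16, 4) = 1820; 1820 < 1024? NO
The largest n with C(n, 4) < 1024 is n = 14 (where E[X] = 1001/1024 ≈ 0.97754). Hence R_4(4) > 14, i.e. R_4(4) ≥ 15.

Largest n = 14; hence R_4(4) > 14.


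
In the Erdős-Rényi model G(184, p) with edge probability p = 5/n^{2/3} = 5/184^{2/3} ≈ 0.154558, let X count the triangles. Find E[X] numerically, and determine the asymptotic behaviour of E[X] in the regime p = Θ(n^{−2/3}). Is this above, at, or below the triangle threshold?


Number of potential triangles: C(184, 3) = 1021384.
Each occurs with probability p³ ≈ (0.154558)³ ≈ 3.69210775e-03.
By linearity: E[X] = C(184, 3)·p³ ≈ 1021384 · 3.69210775e-03 ≈ 3771.059783.
Since α = 2/3 < 1, p = c/n^{2/3} ≫ 1/n is above the triangle threshold p ~ 1/n. Asymptotically E[X] ~ (c³/6)·n^{3(1−α)} = (5³/6)·n^{1} → ∞; triangles are abundant w.h.p.

E[X] ≈ 3771.059783; in regime p = Θ(1/n^{2/3}) E[X] diverges (above the triangle threshold p ~ 1/n).


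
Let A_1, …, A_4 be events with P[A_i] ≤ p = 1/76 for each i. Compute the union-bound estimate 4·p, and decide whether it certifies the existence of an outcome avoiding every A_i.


Union bound: P[∪_{i=1}^{4} A_i] ≤ Σ_i P[A_i] ≤ 4·p = 4·(1/76) = 1/19.
Numerically: 1/19 ≈ 0.053.
Is 1/19 < 1? YES.
Since P[∪ A_i] ≤ 1/19 < 1, the complement has P[∩ A_i^c] ≥ 1 − 1/19 = 18/19 > 0, so some outcome avoids every A_i.

4·p = 1/19 ≈ 0.053; existence CERTIFIED by the union bound.


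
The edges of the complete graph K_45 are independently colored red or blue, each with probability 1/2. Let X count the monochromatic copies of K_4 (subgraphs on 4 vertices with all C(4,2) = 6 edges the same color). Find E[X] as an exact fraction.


Let X = Σ_S X_S over the C(45, 4) = 148995 subsets S of size 4, where X_S = 1 if the K_4 on S is monochromatic.
For a fixed S, the K_4 on S has C(4, 2) = 6 edges. P[all 6 edges red] = (1/2)^6, and likewise for blue, so P[monochromatic] = 2·(1/2)^6 = 2^{1 − 6} = 1/32.
Summing: E[X] = C(45, 4) · 2^{1 − 6} = 148995 · 1/32 = 148995/32.
Numerically: E[X] ≈ 4656.094.

E[X] = C(45,4)·2^(1−C(4,2)) = 148995/32 ≈ 4656.094.


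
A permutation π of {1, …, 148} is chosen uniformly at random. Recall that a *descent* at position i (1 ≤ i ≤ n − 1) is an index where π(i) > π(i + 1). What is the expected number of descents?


Write X = Σ X_I over i = 1, …, 147, with X_I the indicator of one descent.
There are 147 indicators.
For each fixed i, the pair (π(i), π(i+1)) is a uniformly random ordered pair of distinct values from {1, …, 148}; by symmetry P[π(i) > π(i+1)] = 1/2.
By linearity: E[X] = 147 · (1/2) = (148 − 1) · (1/2) = 147/2 ≈ 73.5000.

E[X] = 147/2 = 73.5000.


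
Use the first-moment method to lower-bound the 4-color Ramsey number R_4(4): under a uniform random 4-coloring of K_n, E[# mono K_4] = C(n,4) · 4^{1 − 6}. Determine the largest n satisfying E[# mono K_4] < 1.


We need C(n, 4) · 4^{1 − 6} < 1, i.e. C(n, 4) < 4^{6 − 1} = 1024.
Check values of n near the boundary:
  n = 11: C(11, 4) = 330; 330 < 1024? YES
  n = 12: C(12, 4) = 495; 495 < 1024? YES
  n = 13: C(13, 4) = 715; 715 < 1024? YES
  n = 14: C(14, 4) = 1001; 1001 < 1024? YES
  n = 15: C(15, 4) = 1365; 1365 < 1024? NO
  n = 16: C(16, 4) = 1820; 1820 < 1024? NO
  n = 17: C(17, 4) = 2380; 2380 < 1024? NO
The largest n with C(n, 4) < 1024 is n = 14 (where E[X] = 1001/1024 ≈ 0.97754). Hence R_4(4) > 14, i.e. R_4(4) ≥ 15.

Largest n = 14; hence R_4(4) > 14.


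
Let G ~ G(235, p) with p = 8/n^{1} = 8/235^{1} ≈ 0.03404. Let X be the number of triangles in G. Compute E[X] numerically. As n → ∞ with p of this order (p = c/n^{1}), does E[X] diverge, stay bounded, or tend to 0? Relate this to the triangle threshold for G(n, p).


Number of potential triangles: C(235, 3) = 2135445.
Each occurs with probability p³ ≈ (0.03404)³ ≈ 3.945176e-05.
By linearity: E[X] = C(235, 3)·p³ ≈ 2135445 · 3.945176e-05 ≈ 84.2471.
Here α = 1, so p = 8/n is exactly at the triangle threshold p ~ 1/n. Asymptotically E[X] → c³/6 = 8³/6 = 256/3 ≈ 85.3333, a bounded constant. In this regime the triangle count is asymptotically Poisson(c³/6).

E[X] ≈ 84.2471; in regime p = Θ(1/n^{1}) E[X] stays bounded (at the triangle threshold p ~ 1/n).


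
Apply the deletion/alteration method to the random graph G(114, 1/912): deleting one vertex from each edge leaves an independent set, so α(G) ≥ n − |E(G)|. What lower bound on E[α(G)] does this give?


E[|E(G)|] = C(114, 2)·p = 6441 · (1/912) = 113/16.
E[α(G)] ≥ n − E[|E(G)|] = 114 − 113/16 = 1711/16.
Numerically: ≈ 106.9375.
(This is only a lower bound; the true E[α(G)] may be larger.)

E[α(G)] ≥ 1711/16 ≈ 106.9375.
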